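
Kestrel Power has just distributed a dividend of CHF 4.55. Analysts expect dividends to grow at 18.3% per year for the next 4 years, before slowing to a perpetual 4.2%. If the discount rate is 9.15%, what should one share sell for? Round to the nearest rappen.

CHF 154.51

Two-stage DDM. Project D₁…D_4 at 0.183, terminal growth 0.042, discount at r = 0.0915.
D_1 = 5.3826
D_2 = 6.3677
D_3 = 7.5330
D_4 = 8.9115
Terminal value at t=4: TV = D_5/(r−g) = 9.2858/(0.0915−0.042) = 187.5914
P₀ = 5.3826/(1+0.0915)^1 + 6.3677/(1+0.0915)^2 + 7.5330/(1+0.0915)^3 + 8.9115/(1+0.0915)^4 + 187.5914/(1+0.0915)^4 = 154.5131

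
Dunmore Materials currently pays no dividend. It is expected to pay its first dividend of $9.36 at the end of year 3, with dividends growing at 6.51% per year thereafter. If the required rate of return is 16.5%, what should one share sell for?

Deferred-dividend DDM. At t=2 the remaining stream is a growing perpetuity with first payment D_3 = 9.36.
V_2 = D_3/(r−g) = 9.36/(0.165−0.0651) = 93.6937
P₀ = V_2/(1+r)^2 = 93.6937/(1+0.165)^2 = 69.0333

$69.03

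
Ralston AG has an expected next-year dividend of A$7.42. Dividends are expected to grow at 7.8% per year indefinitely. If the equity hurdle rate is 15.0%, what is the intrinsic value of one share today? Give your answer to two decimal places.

Gordon growth model: P₀ = D₁/(r − g), with D₁ = 7.42 given directly.
P₀ = 7.4200 / (0.15 − 0.078) = 7.4200 / 0.072 = 103.0556

A$103.06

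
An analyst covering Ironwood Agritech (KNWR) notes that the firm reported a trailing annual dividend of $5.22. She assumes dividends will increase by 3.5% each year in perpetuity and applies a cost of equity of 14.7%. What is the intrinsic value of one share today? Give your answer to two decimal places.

Gordon growth model: P₀ = D₁/(r − g). D₁ = 5.22 × (1 + 0.035) = 5.4027.
P₀ = 5.4027 / (0.147 − 0.035) = 5.4027 / 0.112 = 48.2384

$48.24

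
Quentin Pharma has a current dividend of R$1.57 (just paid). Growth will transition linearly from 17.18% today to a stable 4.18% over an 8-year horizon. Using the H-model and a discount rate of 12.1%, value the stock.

R$30.96

H-model: P₀ = D₀[(1+g_L) + H(g_S−g_L)]/(r−g_L), with H = 8/2 = 4.
P₀ = 1.57 × [(1+0.0418) + 4×(0.1718−0.0418)] / (0.121−0.0418)
   = 1.57 × 1.5618 / 0.0792 = 30.9599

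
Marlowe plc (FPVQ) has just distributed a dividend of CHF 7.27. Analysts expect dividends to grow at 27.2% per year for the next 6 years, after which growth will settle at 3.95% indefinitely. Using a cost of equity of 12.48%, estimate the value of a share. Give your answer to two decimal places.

CHF 253.88

Two-stage DDM. Project D₁…D_6 at 0.272, terminal growth 0.0395, discount at r = 0.1248.
D_1 = 9.2474
D_2 = 11.7627
D_3 = 14.9622
D_4 = 19.0319
D_5 = 24.2086
D_6 = 30.7934
Terminal value at t=6: TV = D_7/(r−g) = 32.0097/(0.1248−0.0395) = 375.2602
P₀ = 9.2474/(1+0.1248)^1 + 11.7627/(1+0.1248)^2 + 14.9622/(1+0.1248)^3 + 19.0319/(1+0.1248)^4 + 24.2086/(1+0.1248)^5 + 30.7934/(1+0.1248)^6 + 375.2602/(1+0.1248)^6 = 253.8767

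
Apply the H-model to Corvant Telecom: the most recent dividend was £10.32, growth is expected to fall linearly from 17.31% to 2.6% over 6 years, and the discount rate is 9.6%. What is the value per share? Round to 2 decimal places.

H-model: P₀ = D₀[(1+g_L) + H(g_S−g_L)]/(r−g_L), with H = 6/2 = 3.
P₀ = 10.32 × [(1+0.026) + 3×(0.1731−0.026)] / (0.096−0.026)
   = 10.32 × 1.4673 / 0.07 = 216.3219

£216.32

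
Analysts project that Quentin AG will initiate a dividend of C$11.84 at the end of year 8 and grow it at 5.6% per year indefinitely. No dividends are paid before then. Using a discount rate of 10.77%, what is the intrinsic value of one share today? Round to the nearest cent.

Deferred-dividend DDM. At t=7 the remaining stream is a growing perpetuity with first payment D_8 = 11.84.
V_7 = D_8/(r−g) = 11.84/(0.1077−0.056) = 229.0135
P₀ = V_7/(1+r)^7 = 229.0135/(1+0.1077)^7 = 111.9196

C$111.92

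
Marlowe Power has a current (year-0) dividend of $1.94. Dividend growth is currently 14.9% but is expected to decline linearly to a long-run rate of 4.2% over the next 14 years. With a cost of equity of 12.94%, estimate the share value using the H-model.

H-model: P₀ = D₀[(1+g_L) + H(g_S−g_L)]/(r−g_L), with H = 14/2 = 7.
P₀ = 1.94 × [(1+0.042) + 7×(0.149−0.042)] / (0.1294−0.042)
   = 1.94 × 1.7910 / 0.0874 = 39.7545

$39.75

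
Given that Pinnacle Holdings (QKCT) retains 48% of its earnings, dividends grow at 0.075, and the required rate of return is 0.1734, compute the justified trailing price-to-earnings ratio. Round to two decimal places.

Payout ratio b = 1 − 0.48 = 0.52.
Justified trailing P/E = b(1+g)/(r−g) = 0.52×(1+0.075)/(0.1734−0.075) = 5.6809

5.68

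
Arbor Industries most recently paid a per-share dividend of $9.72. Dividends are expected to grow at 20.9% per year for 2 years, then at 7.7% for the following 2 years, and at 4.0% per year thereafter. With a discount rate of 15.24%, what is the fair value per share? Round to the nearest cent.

Three-stage DDM. Project D₁…D_4; terminal Gordon value at t=4 with g = 0.04; discount at r = 0.1524.
D_1 = 11.7515
D_2 = 14.2075
D_3 = 15.3015
D_4 = 16.4797
TV_4 = 17.1389/(0.1524−0.04) = 152.4816
P₀ = Σ Dₜ/(1+r)ᵗ + TV_4/(1+r)^4 = 126.6958

$126.70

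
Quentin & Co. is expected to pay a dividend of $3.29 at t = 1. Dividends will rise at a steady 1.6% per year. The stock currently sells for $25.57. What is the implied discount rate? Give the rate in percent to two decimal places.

14.47%

Rearranging the constant-growth DDM: r = D₁/P₀ + g.
r = 3.2900 / 25.57 + 0.016 = 0.12867 + 0.016 = 0.14467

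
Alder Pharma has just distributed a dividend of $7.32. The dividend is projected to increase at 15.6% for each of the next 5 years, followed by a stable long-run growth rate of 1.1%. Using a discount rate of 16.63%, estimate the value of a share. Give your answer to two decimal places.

Two-stage DDM. Project D₁…D_5 at 0.156, terminal growth 0.011, discount at r = 0.1663.
D_1 = 8.4619
D_2 = 9.7820
D_3 = 11.3080
D_4 = 13.0720
D_5 = 15.1112
Terminal value at t=5: TV = D_6/(r−g) = 15.2775/(0.1663−0.011) = 98.3739
P₀ = 8.4619/(1+0.1663)^1 + 9.7820/(1+0.1663)^2 + 11.3080/(1+0.1663)^3 + 13.0720/(1+0.1663)^4 + 15.1112/(1+0.1663)^5 + 98.3739/(1+0.1663)^5 = 81.2274

$81.23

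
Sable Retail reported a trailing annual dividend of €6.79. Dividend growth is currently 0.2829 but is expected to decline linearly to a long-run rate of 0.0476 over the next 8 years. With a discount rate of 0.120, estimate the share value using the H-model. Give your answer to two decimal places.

€186.52

H-model: P₀ = D₀[(1+g_L) + H(g_S−g_L)]/(r−g_L), with H = 8/2 = 4.
P₀ = 6.79 × [(1+0.0476) + 4×(0.2829−0.0476)] / (0.12−0.0476)
   = 6.79 × 1.9888 / 0.0724 = 186.5187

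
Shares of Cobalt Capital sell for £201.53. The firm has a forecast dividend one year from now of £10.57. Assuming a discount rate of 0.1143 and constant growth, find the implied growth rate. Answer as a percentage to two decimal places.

From P₀ = D₁/(r − g), the implied growth is g = r − D₁/P₀.
g = 0.1143 − 10.57/201.53 = 0.1143 − 0.05245 = 0.06185

6.19%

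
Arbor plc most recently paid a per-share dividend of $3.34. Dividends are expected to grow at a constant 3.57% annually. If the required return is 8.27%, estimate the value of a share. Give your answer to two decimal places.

Gordon growth model: P₀ = D₁/(r − g). D₁ = 3.34 × (1 + 0.0357) = 3.4592.
P₀ = 3.4592 / (0.0827 − 0.0357) = 3.4592 / 0.047 = 73.6008

$73.60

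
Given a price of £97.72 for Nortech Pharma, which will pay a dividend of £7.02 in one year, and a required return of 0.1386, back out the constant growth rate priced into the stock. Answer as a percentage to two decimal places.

From P₀ = D₁/(r − g), the implied growth is g = r − D₁/P₀.
g = 0.1386 − 7.02/97.72 = 0.1386 − 0.07184 = 0.06676

6.68%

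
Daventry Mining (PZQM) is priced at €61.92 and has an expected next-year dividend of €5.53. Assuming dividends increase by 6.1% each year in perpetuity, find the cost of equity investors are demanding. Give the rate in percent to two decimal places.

15.03%

Rearranging the constant-growth DDM: r = D₁/P₀ + g.
r = 5.5300 / 61.92 + 0.061 = 0.08931 + 0.061 = 0.15031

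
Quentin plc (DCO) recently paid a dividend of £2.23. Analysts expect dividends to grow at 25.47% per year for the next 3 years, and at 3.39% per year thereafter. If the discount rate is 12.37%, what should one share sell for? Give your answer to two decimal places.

Two-stage DDM. Project D₁…D_3 at 0.2547, terminal growth 0.0339, discount at r = 0.1237.
D_1 = 2.7980
D_2 = 3.5106
D_3 = 4.4048
Terminal value at t=3: TV = D_4/(r−g) = 4.5541/(0.1237−0.0339) = 50.7139
P₀ = 2.7980/(1+0.1237)^1 + 3.5106/(1+0.1237)^2 + 4.4048/(1+0.1237)^3 + 50.7139/(1+0.1237)^3 = 44.1163

£44.12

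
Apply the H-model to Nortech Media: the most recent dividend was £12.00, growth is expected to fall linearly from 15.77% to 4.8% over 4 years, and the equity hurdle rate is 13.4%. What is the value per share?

£176.85

H-model: P₀ = D₀[(1+g_L) + H(g_S−g_L)]/(r−g_L), with H = 4/2 = 2.
P₀ = 12.00 × [(1+0.048) + 2×(0.1577−0.048)] / (0.134−0.048)
   = 12.00 × 1.2674 / 0.086 = 176.8465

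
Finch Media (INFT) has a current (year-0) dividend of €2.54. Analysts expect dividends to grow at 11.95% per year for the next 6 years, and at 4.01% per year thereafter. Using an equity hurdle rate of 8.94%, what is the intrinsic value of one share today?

€79.89

Two-stage DDM. Project D₁…D_6 at 0.1195, terminal growth 0.0401, discount at r = 0.0894.
D_1 = 2.8435
D_2 = 3.1833
D_3 = 3.5637
D_4 = 3.9896
D_5 = 4.4664
D_6 = 5.0001
Terminal value at t=6: TV = D_7/(r−g) = 5.2006/(0.0894−0.0401) = 105.4888
P₀ = 2.8435/(1+0.0894)^1 + 3.1833/(1+0.0894)^2 + 3.5637/(1+0.0894)^3 + 3.9896/(1+0.0894)^4 + 4.4664/(1+0.0894)^5 + 5.0001/(1+0.0894)^6 + 105.4888/(1+0.0894)^6 = 79.8912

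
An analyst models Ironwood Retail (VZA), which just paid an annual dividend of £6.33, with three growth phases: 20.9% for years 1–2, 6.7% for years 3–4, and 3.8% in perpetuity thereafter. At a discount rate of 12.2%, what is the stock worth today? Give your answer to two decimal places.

£109.94

Three-stage DDM. Project D₁…D_4; terminal Gordon value at t=4 with g = 0.038; discount at r = 0.122.
D_1 = 7.6530
D_2 = 9.2524
D_3 = 9.8724
D_4 = 10.5338
TV_4 = 10.9341/(0.122−0.038) = 130.1677
P₀ = Σ Dₜ/(1+r)ᵗ + TV_4/(1+r)^4 = 109.9425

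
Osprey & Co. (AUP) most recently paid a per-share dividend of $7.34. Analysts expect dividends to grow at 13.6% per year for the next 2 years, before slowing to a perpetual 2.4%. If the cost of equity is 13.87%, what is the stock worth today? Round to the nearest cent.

Two-stage DDM. Project D₁…D_2 at 0.136, terminal growth 0.024, discount at r = 0.1387.
D_1 = 8.3382
D_2 = 9.4722
Terminal value at t=2: TV = D_3/(r−g) = 9.6996/(0.1387−0.024) = 84.5647
P₀ = 8.3382/(1+0.1387)^1 + 9.4722/(1+0.1387)^2 + 84.5647/(1+0.1387)^2 = 79.8463

$79.85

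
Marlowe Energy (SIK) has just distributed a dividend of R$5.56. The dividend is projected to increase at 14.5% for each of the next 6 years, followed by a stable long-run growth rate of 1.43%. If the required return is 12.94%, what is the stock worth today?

R$88.21

Two-stage DDM. Project D₁…D_6 at 0.145, terminal growth 0.0143, discount at r = 0.1294.
D_1 = 6.3662
D_2 = 7.2893
D_3 = 8.3462
D_4 = 9.5565
D_5 = 10.9421
D_6 = 12.5287
Terminal value at t=6: TV = D_7/(r−g) = 12.7079/(0.1294−0.0143) = 110.4076
P₀ = 6.3662/(1+0.1294)^1 + 7.2893/(1+0.1294)^2 + 8.3462/(1+0.1294)^3 + 9.5565/(1+0.1294)^4 + 10.9421/(1+0.1294)^5 + 12.5287/(1+0.1294)^6 + 110.4076/(1+0.1294)^6 = 88.2105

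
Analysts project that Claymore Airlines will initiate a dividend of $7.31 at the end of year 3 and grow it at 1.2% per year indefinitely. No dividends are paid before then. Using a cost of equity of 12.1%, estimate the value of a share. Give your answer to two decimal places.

$53.37

Deferred-dividend DDM. At t=2 the remaining stream is a growing perpetuity with first payment D_3 = 7.31.
V_2 = D_3/(r−g) = 7.31/(0.121−0.012) = 67.0642
P₀ = V_2/(1+r)^2 = 67.0642/(1+0.121)^2 = 53.3678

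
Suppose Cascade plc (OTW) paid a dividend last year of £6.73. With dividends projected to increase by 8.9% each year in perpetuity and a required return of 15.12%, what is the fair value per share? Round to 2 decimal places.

£117.83

Gordon growth model: P₀ = D₁/(r − g). D₁ = 6.73 × (1 + 0.089) = 7.3290.
P₀ = 7.3290 / (0.1512 − 0.089) = 7.3290 / 0.0622 = 117.8291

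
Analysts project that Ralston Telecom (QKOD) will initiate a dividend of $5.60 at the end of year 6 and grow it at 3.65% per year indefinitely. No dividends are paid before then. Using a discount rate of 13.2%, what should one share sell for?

Deferred-dividend DDM. At t=5 the remaining stream is a growing perpetuity with first payment D_6 = 5.60.
V_5 = D_6/(r−g) = 5.60/(0.132−0.0365) = 58.6387
P₀ = V_5/(1+r)^5 = 58.6387/(1+0.132)^5 = 31.5466

$31.55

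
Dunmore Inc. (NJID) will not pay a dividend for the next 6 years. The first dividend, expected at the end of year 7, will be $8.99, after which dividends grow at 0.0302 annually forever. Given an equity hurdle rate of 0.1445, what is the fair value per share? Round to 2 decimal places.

Deferred-dividend DDM. At t=6 the remaining stream is a growing perpetuity with first payment D_7 = 8.99.
V_6 = D_7/(r−g) = 8.99/(0.1445−0.0302) = 78.6527
P₀ = V_6/(1+r)^6 = 78.6527/(1+0.1445)^6 = 34.9960

$35.00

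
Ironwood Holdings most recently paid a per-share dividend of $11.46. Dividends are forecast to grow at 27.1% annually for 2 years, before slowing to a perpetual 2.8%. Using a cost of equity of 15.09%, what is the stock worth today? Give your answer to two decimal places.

Two-stage DDM. Project D₁…D_2 at 0.271, terminal growth 0.028, discount at r = 0.1509.
D_1 = 14.5657
D_2 = 18.5130
Terminal value at t=2: TV = D_3/(r−g) = 19.0313/(0.1509−0.028) = 154.8520
P₀ = 14.5657/(1+0.1509)^1 + 18.5130/(1+0.1509)^2 + 154.8520/(1+0.1509)^2 = 143.5398

$143.54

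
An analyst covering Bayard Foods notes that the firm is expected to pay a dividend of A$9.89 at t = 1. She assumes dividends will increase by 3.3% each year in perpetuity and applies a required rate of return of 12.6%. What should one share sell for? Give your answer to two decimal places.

Gordon growth model: P₀ = D₁/(r − g), with D₁ = 9.89 given directly.
P₀ = 9.8900 / (0.126 − 0.033) = 9.8900 / 0.093 = 106.3441

A$106.34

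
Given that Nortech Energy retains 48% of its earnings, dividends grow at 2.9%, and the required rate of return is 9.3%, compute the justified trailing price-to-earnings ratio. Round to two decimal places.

Payout ratio b = 1 − 0.48 = 0.52.
Justified trailing P/E = b(1+g)/(r−g) = 0.52×(1+0.029)/(0.093−0.029) = 8.3606

8.36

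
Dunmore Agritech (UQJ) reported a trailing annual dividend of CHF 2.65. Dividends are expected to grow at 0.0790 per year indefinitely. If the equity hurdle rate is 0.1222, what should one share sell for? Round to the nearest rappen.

Gordon growth model: P₀ = D₁/(r − g). D₁ = 2.65 × (1 + 0.079) = 2.8593.
P₀ = 2.8593 / (0.1222 − 0.079) = 2.8593 / 0.0432 = 66.1887

CHF 66.19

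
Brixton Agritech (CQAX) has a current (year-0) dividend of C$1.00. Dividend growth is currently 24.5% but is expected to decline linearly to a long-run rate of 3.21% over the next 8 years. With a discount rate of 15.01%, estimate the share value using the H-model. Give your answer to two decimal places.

C$15.96

H-model: P₀ = D₀[(1+g_L) + H(g_S−g_L)]/(r−g_L), with H = 8/2 = 4.
P₀ = 1.00 × [(1+0.0321) + 4×(0.245−0.0321)] / (0.1501−0.0321)
   = 1.00 × 1.8837 / 0.118 = 15.9636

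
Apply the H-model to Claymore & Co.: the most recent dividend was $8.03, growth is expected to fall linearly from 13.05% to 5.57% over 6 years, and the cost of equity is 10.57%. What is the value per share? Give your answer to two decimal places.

$205.58

H-model: P₀ = D₀[(1+g_L) + H(g_S−g_L)]/(r−g_L), with H = 6/2 = 3.
P₀ = 8.03 × [(1+0.0557) + 3×(0.1305−0.0557)] / (0.1057−0.0557)
   = 8.03 × 1.2801 / 0.05 = 205.5841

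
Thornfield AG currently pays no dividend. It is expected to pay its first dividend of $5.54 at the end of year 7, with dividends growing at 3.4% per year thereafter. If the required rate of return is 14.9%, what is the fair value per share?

Deferred-dividend DDM. At t=6 the remaining stream is a growing perpetuity with first payment D_7 = 5.54.
V_6 = D_7/(r−g) = 5.54/(0.149−0.034) = 48.1739
P₀ = V_6/(1+r)^6 = 48.1739/(1+0.149)^6 = 20.9359

$20.94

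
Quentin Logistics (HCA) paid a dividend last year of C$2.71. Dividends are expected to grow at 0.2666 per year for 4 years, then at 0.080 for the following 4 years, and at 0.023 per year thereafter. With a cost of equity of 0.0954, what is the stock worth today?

C$99.18

Three-stage DDM. Project D₁…D_8; terminal Gordon value at t=8 with g = 0.023; discount at r = 0.0954.
D_1 = 3.4325
D_2 = 4.3476
D_3 = 5.5067
D_4 = 6.9747
D_5 = 7.5327
D_6 = 8.1353
D_7 = 8.7861
D_8 = 9.4890
TV_8 = 9.7073/(0.0954−0.023) = 134.0786
P₀ = Σ Dₜ/(1+r)ᵗ + TV_8/(1+r)^8 = 99.1777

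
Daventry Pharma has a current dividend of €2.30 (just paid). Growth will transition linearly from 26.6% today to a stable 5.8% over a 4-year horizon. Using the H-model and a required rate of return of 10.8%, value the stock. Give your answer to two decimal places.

€67.80

H-model: P₀ = D₀[(1+g_L) + H(g_S−g_L)]/(r−g_L), with H = 4/2 = 2.
P₀ = 2.30 × [(1+0.058) + 2×(0.266−0.058)] / (0.108−0.058)
   = 2.30 × 1.4740 / 0.05 = 67.8040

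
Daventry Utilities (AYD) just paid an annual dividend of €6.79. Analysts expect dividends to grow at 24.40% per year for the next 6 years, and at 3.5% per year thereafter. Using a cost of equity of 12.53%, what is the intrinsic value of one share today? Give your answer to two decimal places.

Two-stage DDM. Project D₁…D_6 at 0.244, terminal growth 0.035, discount at r = 0.1253.
D_1 = 8.4468
D_2 = 10.5078
D_3 = 13.0717
D_4 = 16.2612
D_5 = 20.2289
D_6 = 25.1647
Terminal value at t=6: TV = D_7/(r−g) = 26.0455/(0.1253−0.035) = 288.4328
P₀ = 8.4468/(1+0.1253)^1 + 10.5078/(1+0.1253)^2 + 13.0717/(1+0.1253)^3 + 16.2612/(1+0.1253)^4 + 20.2289/(1+0.1253)^5 + 25.1647/(1+0.1253)^6 + 288.4328/(1+0.1253)^6 = 200.7702

€200.77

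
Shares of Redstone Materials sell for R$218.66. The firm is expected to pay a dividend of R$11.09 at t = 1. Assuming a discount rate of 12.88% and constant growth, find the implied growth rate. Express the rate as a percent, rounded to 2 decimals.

From P₀ = D₁/(r − g), the implied growth is g = r − D₁/P₀.
g = 0.1288 − 11.09/218.66 = 0.1288 − 0.05072 = 0.07808

7.81%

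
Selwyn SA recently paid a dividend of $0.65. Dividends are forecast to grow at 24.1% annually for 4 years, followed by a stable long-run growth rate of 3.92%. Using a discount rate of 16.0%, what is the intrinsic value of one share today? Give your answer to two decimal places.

$10.41

Two-stage DDM. Project D₁…D_4 at 0.241, terminal growth 0.0392, discount at r = 0.16.
D_1 = 0.8067
D_2 = 1.0011
D_3 = 1.2423
D_4 = 1.5417
Terminal value at t=4: TV = D_5/(r−g) = 1.6021/(0.16−0.0392) = 13.2627
P₀ = 0.8067/(1+0.16)^1 + 1.0011/(1+0.16)^2 + 1.2423/(1+0.16)^3 + 1.5417/(1+0.16)^4 + 13.2627/(1+0.16)^4 = 10.4116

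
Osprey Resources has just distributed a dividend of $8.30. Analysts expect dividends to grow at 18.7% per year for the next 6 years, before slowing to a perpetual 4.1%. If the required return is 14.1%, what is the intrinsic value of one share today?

$166.85

Two-stage DDM. Project D₁…D_6 at 0.187, terminal growth 0.041, discount at r = 0.141.
D_1 = 9.8521
D_2 = 11.6944
D_3 = 13.8813
D_4 = 16.4771
D_5 = 19.5583
D_6 = 23.2157
Terminal value at t=6: TV = D_7/(r−g) = 24.1676/(0.141−0.041) = 241.6758
P₀ = 9.8521/(1+0.141)^1 + 11.6944/(1+0.141)^2 + 13.8813/(1+0.141)^3 + 16.4771/(1+0.141)^4 + 19.5583/(1+0.141)^5 + 23.2157/(1+0.141)^6 + 241.6758/(1+0.141)^6 = 166.8452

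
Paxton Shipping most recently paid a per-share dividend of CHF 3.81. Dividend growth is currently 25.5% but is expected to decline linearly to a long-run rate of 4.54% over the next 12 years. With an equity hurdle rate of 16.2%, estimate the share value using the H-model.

CHF 75.25

H-model: P₀ = D₀[(1+g_L) + H(g_S−g_L)]/(r−g_L), with H = 12/2 = 6.
P₀ = 3.81 × [(1+0.0454) + 6×(0.255−0.0454)] / (0.162−0.0454)
   = 3.81 × 2.3030 / 0.1166 = 75.2524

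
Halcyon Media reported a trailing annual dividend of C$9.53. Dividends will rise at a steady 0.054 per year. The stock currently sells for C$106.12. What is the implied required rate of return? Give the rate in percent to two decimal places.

Rearranging the constant-growth DDM: r = D₁/P₀ + g.
D₁ = 9.53 × (1 + 0.054) = 10.0446.
r = 10.0446 / 106.12 + 0.054 = 0.09465 + 0.054 = 0.14865

14.87%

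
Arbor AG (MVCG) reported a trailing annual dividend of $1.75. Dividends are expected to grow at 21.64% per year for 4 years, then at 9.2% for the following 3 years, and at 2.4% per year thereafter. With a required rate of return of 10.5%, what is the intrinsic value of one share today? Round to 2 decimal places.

Three-stage DDM. Project D₁…D_7; terminal Gordon value at t=7 with g = 0.024; discount at r = 0.105.
D_1 = 2.1287
D_2 = 2.5894
D_3 = 3.1497
D_4 = 3.8313
D_5 = 4.1838
D_6 = 4.5687
D_7 = 4.9890
TV_7 = 5.1087/(0.105−0.024) = 63.0705
P₀ = Σ Dₜ/(1+r)ᵗ + TV_7/(1+r)^7 = 47.8344

$47.83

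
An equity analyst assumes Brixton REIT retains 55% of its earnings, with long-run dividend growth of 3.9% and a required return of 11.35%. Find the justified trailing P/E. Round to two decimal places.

Payout ratio b = 1 − 0.55 = 0.45.
Justified trailing P/E = b(1+g)/(r−g) = 0.45×(1+0.039)/(0.1135−0.039) = 6.2758

6.28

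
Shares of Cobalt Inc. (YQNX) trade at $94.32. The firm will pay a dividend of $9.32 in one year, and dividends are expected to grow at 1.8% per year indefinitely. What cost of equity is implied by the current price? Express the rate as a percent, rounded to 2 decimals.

Rearranging the constant-growth DDM: r = D₁/P₀ + g.
r = 9.3200 / 94.32 + 0.018 = 0.09881 + 0.018 = 0.11681

11.68%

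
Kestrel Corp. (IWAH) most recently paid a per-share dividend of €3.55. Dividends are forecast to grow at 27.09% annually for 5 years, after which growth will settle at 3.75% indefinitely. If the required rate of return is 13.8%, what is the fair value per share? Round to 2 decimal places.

Two-stage DDM. Project D₁…D_5 at 0.2709, terminal growth 0.0375, discount at r = 0.138.
D_1 = 4.5117
D_2 = 5.7339
D_3 = 7.2872
D_4 = 9.2613
D_5 = 11.7702
Terminal value at t=5: TV = D_6/(r−g) = 12.2116/(0.138−0.0375) = 121.5087
P₀ = 4.5117/(1+0.138)^1 + 5.7339/(1+0.138)^2 + 7.2872/(1+0.138)^3 + 9.2613/(1+0.138)^4 + 11.7702/(1+0.138)^5 + 121.5087/(1+0.138)^5 = 88.6902

€88.69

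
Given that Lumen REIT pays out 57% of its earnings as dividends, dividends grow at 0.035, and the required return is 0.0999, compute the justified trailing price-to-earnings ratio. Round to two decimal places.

9.09

Justified trailing P/E = b(1+g)/(r−g) = 0.57×(1+0.035)/(0.0999−0.035) = 9.0901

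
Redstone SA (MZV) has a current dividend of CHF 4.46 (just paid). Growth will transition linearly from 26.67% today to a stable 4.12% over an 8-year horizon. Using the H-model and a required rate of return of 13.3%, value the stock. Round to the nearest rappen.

CHF 94.41

H-model: P₀ = D₀[(1+g_L) + H(g_S−g_L)]/(r−g_L), with H = 8/2 = 4.
P₀ = 4.46 × [(1+0.0412) + 4×(0.2667−0.0412)] / (0.133−0.0412)
   = 4.46 × 1.9432 / 0.0918 = 94.4082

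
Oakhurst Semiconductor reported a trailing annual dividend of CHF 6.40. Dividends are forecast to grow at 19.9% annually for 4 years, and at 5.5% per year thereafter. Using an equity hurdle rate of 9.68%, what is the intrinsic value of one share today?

CHF 262.83

Two-stage DDM. Project D₁…D_4 at 0.199, terminal growth 0.055, discount at r = 0.0968.
D_1 = 7.6736
D_2 = 9.2006
D_3 = 11.0316
D_4 = 13.2269
Terminal value at t=4: TV = D_5/(r−g) = 13.9543/(0.0968−0.055) = 333.8358
P₀ = 7.6736/(1+0.0968)^1 + 9.2006/(1+0.0968)^2 + 11.0316/(1+0.0968)^3 + 13.2269/(1+0.0968)^4 + 333.8358/(1+0.0968)^4 = 262.8326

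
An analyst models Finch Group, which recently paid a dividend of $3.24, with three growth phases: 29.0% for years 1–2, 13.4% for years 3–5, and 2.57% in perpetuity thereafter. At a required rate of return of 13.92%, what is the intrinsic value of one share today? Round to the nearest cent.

$57.21

Three-stage DDM. Project D₁…D_5; terminal Gordon value at t=5 with g = 0.0257; discount at r = 0.1392.
D_1 = 4.1796
D_2 = 5.3917
D_3 = 6.1142
D_4 = 6.9335
D_5 = 7.8626
TV_5 = 8.0646/(0.1392−0.0257) = 71.0539
P₀ = Σ Dₜ/(1+r)ᵗ + TV_5/(1+r)^5 = 57.2066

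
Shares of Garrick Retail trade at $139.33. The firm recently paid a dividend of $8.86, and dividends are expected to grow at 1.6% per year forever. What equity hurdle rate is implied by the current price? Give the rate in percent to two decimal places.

8.06%

Rearranging the constant-growth DDM: r = D₁/P₀ + g.
D₁ = 8.86 × (1 + 0.016) = 9.0018.
r = 9.0018 / 139.33 + 0.016 = 0.06461 + 0.016 = 0.08061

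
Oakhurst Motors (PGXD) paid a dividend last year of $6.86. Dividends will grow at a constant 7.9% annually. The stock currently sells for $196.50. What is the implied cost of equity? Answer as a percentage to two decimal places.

11.67%

Rearranging the constant-growth DDM: r = D₁/P₀ + g.
D₁ = 6.86 × (1 + 0.079) = 7.4019.
r = 7.4019 / 196.50 + 0.079 = 0.03767 + 0.079 = 0.11667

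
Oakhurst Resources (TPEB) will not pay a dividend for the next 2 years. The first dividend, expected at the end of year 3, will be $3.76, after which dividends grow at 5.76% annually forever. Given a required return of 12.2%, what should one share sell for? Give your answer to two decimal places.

Deferred-dividend DDM. At t=2 the remaining stream is a growing perpetuity with first payment D_3 = 3.76.
V_2 = D_3/(r−g) = 3.76/(0.122−0.0576) = 58.3851
P₀ = V_2/(1+r)^2 = 58.3851/(1+0.122)^2 = 46.3785

$46.38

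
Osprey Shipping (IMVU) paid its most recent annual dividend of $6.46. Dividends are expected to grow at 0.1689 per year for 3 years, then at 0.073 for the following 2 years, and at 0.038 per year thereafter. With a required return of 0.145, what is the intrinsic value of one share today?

Three-stage DDM. Project D₁…D_5; terminal Gordon value at t=5 with g = 0.038; discount at r = 0.145.
D_1 = 7.5511
D_2 = 8.8265
D_3 = 10.3173
D_4 = 11.0704
D_5 = 11.8786
TV_5 = 12.3300/(0.145−0.038) = 115.2332
P₀ = Σ Dₜ/(1+r)ᵗ + TV_5/(1+r)^5 = 91.2302

$91.23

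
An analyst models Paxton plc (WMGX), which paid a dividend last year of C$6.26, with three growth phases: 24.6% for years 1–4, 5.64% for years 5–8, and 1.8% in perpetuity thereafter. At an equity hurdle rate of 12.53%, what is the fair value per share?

C$134.07

Three-stage DDM. Project D₁…D_8; terminal Gordon value at t=8 with g = 0.018; discount at r = 0.1253.
D_1 = 7.8000
D_2 = 9.7188
D_3 = 12.1096
D_4 = 15.0885
D_5 = 15.9395
D_6 = 16.8385
D_7 = 17.7882
D_8 = 18.7914
TV_8 = 19.1297/(0.1253−0.018) = 178.2823
P₀ = Σ Dₜ/(1+r)ᵗ + TV_8/(1+r)^8 = 134.0699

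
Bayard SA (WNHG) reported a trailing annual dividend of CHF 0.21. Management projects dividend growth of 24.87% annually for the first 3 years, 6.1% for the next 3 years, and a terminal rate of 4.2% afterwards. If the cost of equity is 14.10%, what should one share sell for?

Three-stage DDM. Project D₁…D_6; terminal Gordon value at t=6 with g = 0.042; discount at r = 0.141.
D_1 = 0.2622
D_2 = 0.3274
D_3 = 0.4089
D_4 = 0.4338
D_5 = 0.4603
D_6 = 0.4884
TV_6 = 0.5089/(0.141−0.042) = 5.1401
P₀ = Σ Dₜ/(1+r)ᵗ + TV_6/(1+r)^6 = 3.8014

CHF 3.80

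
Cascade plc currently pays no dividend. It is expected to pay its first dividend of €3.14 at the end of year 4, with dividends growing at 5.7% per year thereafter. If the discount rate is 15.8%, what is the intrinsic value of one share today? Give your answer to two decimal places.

Deferred-dividend DDM. At t=3 the remaining stream is a growing perpetuity with first payment D_4 = 3.14.
V_3 = D_4/(r−g) = 3.14/(0.158−0.057) = 31.0891
P₀ = V_3/(1+r)^3 = 31.0891/(1+0.158)^3 = 20.0209

€20.02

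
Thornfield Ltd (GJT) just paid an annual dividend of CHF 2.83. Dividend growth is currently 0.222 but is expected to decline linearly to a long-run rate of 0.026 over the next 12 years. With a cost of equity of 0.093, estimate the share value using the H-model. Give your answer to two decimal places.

H-model: P₀ = D₀[(1+g_L) + H(g_S−g_L)]/(r−g_L), with H = 12/2 = 6.
P₀ = 2.83 × [(1+0.026) + 6×(0.222−0.026)] / (0.093−0.026)
   = 2.83 × 2.2020 / 0.067 = 93.0099

CHF 93.01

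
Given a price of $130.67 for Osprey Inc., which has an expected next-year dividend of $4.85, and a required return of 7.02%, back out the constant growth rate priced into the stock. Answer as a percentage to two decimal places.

3.31%

From P₀ = D₁/(r − g), the implied growth is g = r − D₁/P₀.
g = 0.0702 − 4.85/130.67 = 0.0702 − 0.03712 = 0.03308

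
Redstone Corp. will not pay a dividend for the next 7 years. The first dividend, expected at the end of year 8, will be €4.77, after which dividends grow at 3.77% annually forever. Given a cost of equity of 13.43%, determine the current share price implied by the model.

Deferred-dividend DDM. At t=7 the remaining stream is a growing perpetuity with first payment D_8 = 4.77.
V_7 = D_8/(r−g) = 4.77/(0.1343−0.0377) = 49.3789
P₀ = V_7/(1+r)^7 = 49.3789/(1+0.1343)^7 = 20.4383

€20.44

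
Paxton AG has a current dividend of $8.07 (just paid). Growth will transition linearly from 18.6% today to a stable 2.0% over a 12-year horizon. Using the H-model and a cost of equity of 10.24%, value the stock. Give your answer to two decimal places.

$197.44

H-model: P₀ = D₀[(1+g_L) + H(g_S−g_L)]/(r−g_L), with H = 12/2 = 6.
P₀ = 8.07 × [(1+0.02) + 6×(0.186−0.02)] / (0.1024−0.02)
   = 8.07 × 2.0160 / 0.0824 = 197.4408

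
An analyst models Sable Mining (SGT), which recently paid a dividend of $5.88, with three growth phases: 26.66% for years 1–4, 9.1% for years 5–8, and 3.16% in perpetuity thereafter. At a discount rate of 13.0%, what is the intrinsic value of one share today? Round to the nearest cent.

Three-stage DDM. Project D₁…D_8; terminal Gordon value at t=8 with g = 0.0316; discount at r = 0.13.
D_1 = 7.4476
D_2 = 9.4331
D_3 = 11.9480
D_4 = 15.1334
D_5 = 16.5105
D_6 = 18.0129
D_7 = 19.6521
D_8 = 21.4405
TV_8 = 22.1180/(0.13−0.0316) = 224.7763
P₀ = Σ Dₜ/(1+r)ᵗ + TV_8/(1+r)^8 = 150.1239

$150.12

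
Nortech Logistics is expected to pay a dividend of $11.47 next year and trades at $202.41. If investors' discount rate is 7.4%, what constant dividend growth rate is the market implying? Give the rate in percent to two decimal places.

1.73%

From P₀ = D₁/(r − g), the implied growth is g = r − D₁/P₀.
g = 0.074 − 11.47/202.41 = 0.074 − 0.05667 = 0.01733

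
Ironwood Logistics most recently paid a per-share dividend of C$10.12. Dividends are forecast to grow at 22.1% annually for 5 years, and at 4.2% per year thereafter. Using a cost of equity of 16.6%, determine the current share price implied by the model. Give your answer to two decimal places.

C$165.31

Two-stage DDM. Project D₁…D_5 at 0.221, terminal growth 0.042, discount at r = 0.166.
D_1 = 12.3565
D_2 = 15.0873
D_3 = 18.4216
D_4 = 22.4928
D_5 = 27.4637
Terminal value at t=5: TV = D_6/(r−g) = 28.6172/(0.166−0.042) = 230.7836
P₀ = 12.3565/(1+0.166)^1 + 15.0873/(1+0.166)^2 + 18.4216/(1+0.166)^3 + 22.4928/(1+0.166)^4 + 27.4637/(1+0.166)^5 + 230.7836/(1+0.166)^5 = 165.3079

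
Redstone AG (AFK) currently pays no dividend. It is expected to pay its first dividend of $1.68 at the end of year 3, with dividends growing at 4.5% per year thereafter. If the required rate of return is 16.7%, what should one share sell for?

Deferred-dividend DDM. At t=2 the remaining stream is a growing perpetuity with first payment D_3 = 1.68.
V_2 = D_3/(r−g) = 1.68/(0.167−0.045) = 13.7705
P₀ = V_2/(1+r)^2 = 13.7705/(1+0.167)^2 = 10.1113

$10.11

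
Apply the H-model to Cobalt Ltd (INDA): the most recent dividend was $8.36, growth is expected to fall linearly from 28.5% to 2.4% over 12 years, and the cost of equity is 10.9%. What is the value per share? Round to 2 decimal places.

H-model: P₀ = D₀[(1+g_L) + H(g_S−g_L)]/(r−g_L), with H = 12/2 = 6.
P₀ = 8.36 × [(1+0.024) + 6×(0.285−0.024)] / (0.109−0.024)
   = 8.36 × 2.5900 / 0.085 = 254.7341

$254.73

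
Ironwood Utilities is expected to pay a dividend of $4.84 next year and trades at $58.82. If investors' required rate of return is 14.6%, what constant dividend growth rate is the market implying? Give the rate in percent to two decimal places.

6.37%

From P₀ = D₁/(r − g), the implied growth is g = r − D₁/P₀.
g = 0.146 − 4.84/58.82 = 0.146 − 0.08228 = 0.06372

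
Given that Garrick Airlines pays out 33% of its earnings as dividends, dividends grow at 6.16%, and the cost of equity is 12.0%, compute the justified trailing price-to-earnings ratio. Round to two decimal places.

Justified trailing P/E = b(1+g)/(r−g) = 0.33×(1+0.0616)/(0.12−0.0616) = 5.9988

6.00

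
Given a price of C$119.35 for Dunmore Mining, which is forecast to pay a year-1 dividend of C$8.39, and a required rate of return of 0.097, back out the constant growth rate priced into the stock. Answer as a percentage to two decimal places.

From P₀ = D₁/(r − g), the implied growth is g = r − D₁/P₀.
g = 0.097 − 8.39/119.35 = 0.097 − 0.07030 = 0.02670

2.67%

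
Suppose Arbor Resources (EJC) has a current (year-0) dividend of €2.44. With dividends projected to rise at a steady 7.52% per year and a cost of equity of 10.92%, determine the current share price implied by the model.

Gordon growth model: P₀ = D₁/(r − g). D₁ = 2.44 × (1 + 0.0752) = 2.6235.
P₀ = 2.6235 / (0.1092 − 0.0752) = 2.6235 / 0.034 = 77.1614

€77.16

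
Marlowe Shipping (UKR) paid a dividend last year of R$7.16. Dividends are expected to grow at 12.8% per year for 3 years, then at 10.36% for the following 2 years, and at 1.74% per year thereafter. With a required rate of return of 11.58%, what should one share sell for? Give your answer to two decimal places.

R$111.33

Three-stage DDM. Project D₁…D_5; terminal Gordon value at t=5 with g = 0.0174; discount at r = 0.1158.
D_1 = 8.0765
D_2 = 9.1103
D_3 = 10.2764
D_4 = 11.3410
D_5 = 12.5159
TV_5 = 12.7337/(0.1158−0.0174) = 129.4078
P₀ = Σ Dₜ/(1+r)ᵗ + TV_5/(1+r)^5 = 111.3281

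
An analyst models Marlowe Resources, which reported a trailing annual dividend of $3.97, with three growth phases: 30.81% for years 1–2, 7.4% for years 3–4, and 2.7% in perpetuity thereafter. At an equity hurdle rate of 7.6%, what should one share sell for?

$144.92

Three-stage DDM. Project D₁…D_4; terminal Gordon value at t=4 with g = 0.027; discount at r = 0.076.
D_1 = 5.1932
D_2 = 6.7932
D_3 = 7.2959
D_4 = 7.8358
TV_4 = 8.0473/(0.076−0.027) = 164.2311
P₀ = Σ Dₜ/(1+r)ᵗ + TV_4/(1+r)^4 = 144.9157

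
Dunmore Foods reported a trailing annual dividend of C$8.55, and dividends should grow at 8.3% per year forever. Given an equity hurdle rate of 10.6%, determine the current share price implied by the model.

Gordon growth model: P₀ = D₁/(r − g). D₁ = 8.55 × (1 + 0.083) = 9.2597.
P₀ = 9.2597 / (0.106 − 0.083) = 9.2597 / 0.023 = 402.5935

C$402.59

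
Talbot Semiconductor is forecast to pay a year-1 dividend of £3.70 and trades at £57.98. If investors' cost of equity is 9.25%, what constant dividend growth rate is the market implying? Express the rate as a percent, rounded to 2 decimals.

From P₀ = D₁/(r − g), the implied growth is g = r − D₁/P₀.
g = 0.0925 − 3.70/57.98 = 0.0925 − 0.06382 = 0.02868

2.87%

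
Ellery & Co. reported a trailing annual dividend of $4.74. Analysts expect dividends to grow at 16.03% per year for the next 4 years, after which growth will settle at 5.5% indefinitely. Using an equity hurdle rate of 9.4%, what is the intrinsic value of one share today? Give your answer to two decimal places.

$184.26

Two-stage DDM. Project D₁…D_4 at 0.1603, terminal growth 0.055, discount at r = 0.094.
D_1 = 5.4998
D_2 = 6.3814
D_3 = 7.4044
D_4 = 8.5913
Terminal value at t=4: TV = D_5/(r−g) = 9.0638/(0.094−0.055) = 232.4060
P₀ = 5.4998/(1+0.094)^1 + 6.3814/(1+0.094)^2 + 7.4044/(1+0.094)^3 + 8.5913/(1+0.094)^4 + 232.4060/(1+0.094)^4 = 184.2595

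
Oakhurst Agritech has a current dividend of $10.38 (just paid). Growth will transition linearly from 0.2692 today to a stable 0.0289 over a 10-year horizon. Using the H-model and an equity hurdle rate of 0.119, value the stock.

H-model: P₀ = D₀[(1+g_L) + H(g_S−g_L)]/(r−g_L), with H = 10/2 = 5.
P₀ = 10.38 × [(1+0.0289) + 5×(0.2692−0.0289)] / (0.119−0.0289)
   = 10.38 × 2.2304 / 0.0901 = 256.9540

$256.95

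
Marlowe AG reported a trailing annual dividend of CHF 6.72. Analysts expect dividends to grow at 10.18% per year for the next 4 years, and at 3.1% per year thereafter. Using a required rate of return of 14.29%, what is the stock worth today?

Two-stage DDM. Project D₁…D_4 at 0.1018, terminal growth 0.031, discount at r = 0.1429.
D_1 = 7.4041
D_2 = 8.1578
D_3 = 8.9883
D_4 = 9.9033
Terminal value at t=4: TV = D_5/(r−g) = 10.2103/(0.1429−0.031) = 91.2450
P₀ = 7.4041/(1+0.1429)^1 + 8.1578/(1+0.1429)^2 + 8.9883/(1+0.1429)^3 + 9.9033/(1+0.1429)^4 + 91.2450/(1+0.1429)^4 = 78.0269

CHF 78.03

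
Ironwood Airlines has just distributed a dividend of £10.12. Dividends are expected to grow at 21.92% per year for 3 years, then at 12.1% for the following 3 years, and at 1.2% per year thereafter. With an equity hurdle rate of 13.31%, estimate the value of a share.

£174.24

Three-stage DDM. Project D₁…D_6; terminal Gordon value at t=6 with g = 0.012; discount at r = 0.1331.
D_1 = 12.3383
D_2 = 15.0429
D_3 = 18.3403
D_4 = 20.5594
D_5 = 23.0471
D_6 = 25.8358
TV_6 = 26.1458/(0.1331−0.012) = 215.9030
P₀ = Σ Dₜ/(1+r)ᵗ + TV_6/(1+r)^6 = 174.2416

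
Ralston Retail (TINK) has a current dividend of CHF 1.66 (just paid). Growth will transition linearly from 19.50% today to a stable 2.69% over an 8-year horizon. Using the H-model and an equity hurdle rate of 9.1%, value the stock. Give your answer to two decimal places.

H-model: P₀ = D₀[(1+g_L) + H(g_S−g_L)]/(r−g_L), with H = 8/2 = 4.
P₀ = 1.66 × [(1+0.0269) + 4×(0.195−0.0269)] / (0.091−0.0269)
   = 1.66 × 1.6993 / 0.0641 = 44.0068

CHF 44.01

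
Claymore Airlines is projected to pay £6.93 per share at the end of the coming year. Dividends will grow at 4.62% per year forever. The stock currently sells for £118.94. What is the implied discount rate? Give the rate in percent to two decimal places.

10.45%

Rearranging the constant-growth DDM: r = D₁/P₀ + g.
r = 6.9300 / 118.94 + 0.0462 = 0.05826 + 0.0462 = 0.10446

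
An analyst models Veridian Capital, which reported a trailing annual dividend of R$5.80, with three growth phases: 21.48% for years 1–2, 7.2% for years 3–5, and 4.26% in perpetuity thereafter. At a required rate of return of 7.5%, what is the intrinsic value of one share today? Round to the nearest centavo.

Three-stage DDM. Project D₁…D_5; terminal Gordon value at t=5 with g = 0.0426; discount at r = 0.075.
D_1 = 7.0458
D_2 = 8.5593
D_3 = 9.1756
D_4 = 9.8362
D_5 = 10.5444
TV_5 = 10.9936/(0.075−0.0426) = 339.3084
P₀ = Σ Dₜ/(1+r)ᵗ + TV_5/(1+r)^5 = 272.4052

R$272.41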